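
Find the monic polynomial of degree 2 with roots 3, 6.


A monic polynomial with roots 3, 6 is:
p(x) = (x - 3)(x - 6)
After multiplying by (x - 3): x - 3
After multiplying by (x - 6): x^2 - 9x + 18

x^2 - 9x + 18


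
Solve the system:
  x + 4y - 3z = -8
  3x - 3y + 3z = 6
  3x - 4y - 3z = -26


Using Cramer's rule. Expand each determinant along the first row.
D  = 1*[(-3)*(-3) - 3*(-4)] - 4*[3*(-3) - 3*3] + (-3)*[3*(-4) - (-3)*3]
  = 1*(21) - 4*(-18) + (-3)*(-3) = 102
Dx = (-8)*[(-3)*(-3) - 3*(-4)] - 4*[6*(-3) - 3*(-26)] + (-3)*[6*(-4) - (-3)*(-26)]
  = (-8)*(21) - 4*(60) + (-3)*(-102) = -102
Dy = 1*[6*(-3) - 3*(-26)] - (-8)*[3*(-3) - 3*3] + (-3)*[3*(-26) - 6*3]
  = 1*(60) - (-8)*(-18) + (-3)*(-96) = 204
Dz = 1*[(-3)*(-26) - 6*(-4)] - 4*[3*(-26) - 6*3] + (-8)*[3*(-4) - (-3)*3]
  = 1*(102) - 4*(-96) + (-8)*(-3) = 510
x = Dx/D = -102/102 = -1, y = Dy/D = 204/102 = 2, z = Dz/D = 510/102 = 5
Check eq1: (1)(-1) + (4)(2) + (-3)(5) = -8 = -8 ✓
Check eq2: (3)(-1) + (-3)(2) + (3)(5) = 6 = 6 ✓
Check eq3: (3)(-1) + (-4)(2) + (-3)(5) = -26 = -26 ✓

x = -1, y = 2, z = 5


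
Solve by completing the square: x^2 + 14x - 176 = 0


Start: x^2 + 14x - 176 = 0
Move constant: x^2 + 14x = 176
Half of 14 is 7, squared is 49
Add 49 to both sides: x^2 + 14x + 49 = 225
(x + 7)^2 = 225
x + 7 = ±15
x = -7 + 15 = 8 or x = -7 - 15 = -22

x = -22, x = 8


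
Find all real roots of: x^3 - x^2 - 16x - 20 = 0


Let p(x) = x^3 - x^2 - 16x - 20. By the rational root theorem (leading coefficient 1), any rational root is an integer divisor of 20: try ±1, ±2, ... in turn.
Test x = 1: value = -36 ≠ 0.
Test x = -1: value = -6 ≠ 0.
Test x = 2: value = -48 ≠ 0.
Test x = -2: value = 0 ✓, so (x + 2) is a factor.
Synthetic division by (x + 2): bring down 1; 1(-2) - 1 = -3; (-3)(-2) - 16 = -10; (-10)(-2) - 20 = 0 → quotient x^2 - 3x - 10, remainder 0.
Solve the quadratic x^2 - 3x - 10 = 0: discriminant = (-3)^2 - 4(1)(-10) = 9 + 40 = 49.
sqrt(49) = 7, so x = (3 ± 7)/2: x = 5 or x = -2.

x = -2 (multiplicity 2), x = 5


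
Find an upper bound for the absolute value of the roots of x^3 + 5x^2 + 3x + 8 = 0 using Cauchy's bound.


Cauchy's bound: all roots r satisfy |r| <= 1 + max(|a_i/a_n|) for i = 0,...,n-1
where a_n is the leading coefficient.

Coefficients: [1, 5, 3, 8]
Leading coefficient a_n = 1
Ratios |a_i/a_n|: 5, 3, 8
Maximum ratio: 8
Cauchy's bound: |r| <= 1 + 8 = 9

Upper bound = 9


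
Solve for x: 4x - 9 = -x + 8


Starting with: 4x - 9 = -x + 8
Move all x terms to left: (4 + 1)x = 8 + 9
Simplify: 5x = 17
Divide both sides by 5: x = 17/5

x = 17/5


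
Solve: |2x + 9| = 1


An absolute value equation |expr| = 1 gives two cases:
Case 1: 2x + 9 = 1
  2x = -8, so x = -4
Case 2: 2x + 9 = -1
  2x = -10, so x = -5

x = -5, x = -4


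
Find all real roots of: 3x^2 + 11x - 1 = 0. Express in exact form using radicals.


Using the quadratic formula: x = (-b ± sqrt(b^2 - 4ac)) / (2a)
Here a = 3, b = 11, c = -1
Discriminant = b^2 - 4ac = 11^2 - 4(3)(-1) = 121 + 12 = 133
Since discriminant = 133 > 0, there are two real roots.
x = (-11 ± sqrt(133)) / 6
Numerically: x ≈ 0.0888 or x ≈ -3.7554

x = (-11 + sqrt(133)) / 6 or x = (-11 - sqrt(133)) / 6


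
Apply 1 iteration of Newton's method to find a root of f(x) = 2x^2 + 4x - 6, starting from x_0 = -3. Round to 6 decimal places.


Newton's method: x_(n+1) = x_n - f(x_n)/f'(x_n)
f(x) = 2x^2 + 4x - 6
f'(x) = 4x + 4

Iteration 1:
  f(-3.000000) = 0.000000
  f'(-3.000000) = -8.000000
  x_1 = -3.000000 - (0.000000)/(-8.000000) = -3.000000

x_1 = -3.000000


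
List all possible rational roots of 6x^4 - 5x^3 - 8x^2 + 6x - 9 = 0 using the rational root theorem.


Rational root theorem: possible roots are ±p/q where:
  p divides the constant term (-9): p ∈ {1, 3, 9}
  q divides the leading coefficient (6): q ∈ {1, 2, 3, 6}

All possible rational roots: -9, -9/2, -3, -3/2, -1, -1/2, -1/3, -1/6, 1/6, 1/3, 1/2, 1, 3/2, 3, 9/2, 9

-9, -9/2, -3, -3/2, -1, -1/2, -1/3, -1/6, 1/6, 1/3, 1/2, 1, 3/2, 3, 9/2, 9


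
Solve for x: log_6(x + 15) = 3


Convert to exponential form: x + 15 = 6^3 = 216
x = 216 - 15 = 201
Check: log_6(201 + 15) = log_6(216) = log_6(216) = 3 ✓

x = 201


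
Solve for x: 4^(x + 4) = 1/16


Express both sides with the same base.
1/16 = 4^(-2)
Since the bases match, equate exponents: x + 4 = -2
So x = -2 - (4) = -6

x = -6


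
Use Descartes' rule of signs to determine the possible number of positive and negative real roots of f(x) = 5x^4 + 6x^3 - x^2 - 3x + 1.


Descartes' rule of signs:

For positive roots, count sign changes in f(x) = 5x^4 + 6x^3 - x^2 - 3x + 1:
Signs of coefficients: +, +, -, -, +
Number of sign changes: 2
Possible positive real roots: 2, 0

For negative roots, examine f(-x) = 5x^4 - 6x^3 - x^2 + 3x + 1:
Signs of coefficients: +, -, -, +, +
Number of sign changes: 2
Possible negative real roots: 2, 0

Positive roots: 2 or 0; Negative roots: 2 or 0


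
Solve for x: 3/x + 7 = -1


Subtract 7 from both sides: 3/x = -8
Multiply both sides by x: 3 = -8 * x
Divide by -8: x = -3/8

x = -3/8


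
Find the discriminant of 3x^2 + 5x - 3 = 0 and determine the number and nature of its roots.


For ax^2 + bx + c = 0, discriminant D = b^2 - 4ac
Here a = 3, b = 5, c = -3
D = (5)^2 - 4(3)(-3) = 25 + 36 = 61

D = 61 > 0 but not a perfect square
The equation has 2 distinct real irrational roots.

Discriminant = 61, 2 distinct real irrational roots


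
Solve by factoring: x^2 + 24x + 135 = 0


We need two numbers that multiply to 135 and add to 24.
Those numbers are 15 and 9 (since 15 * 9 = 135 and 15 + 9 = 24).
So x^2 + 24x + 135 = (x + 15)(x + 9) = 0
Setting each factor to zero: x = -15 or x = -9

x = -15, x = -9


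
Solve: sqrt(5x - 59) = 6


Square both sides: 5x - 59 = 6^2 = 36
5x = 36 + 59 = 95
x = 19
Check: sqrt(5*19 - 59) = sqrt(36) = 6 ✓

x = 19


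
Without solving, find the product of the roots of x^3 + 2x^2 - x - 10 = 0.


By Vieta's formulas for x^3 + bx^2 + cx + d = 0:
  r1 + r2 + r3 = -b/a = -2
  r1*r2 + r1*r3 + r2*r3 = c/a = -1
  r1*r2*r3 = -d/a = 10


Product = 10


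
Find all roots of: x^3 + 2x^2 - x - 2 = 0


Let p(x) = x^3 + 2x^2 - x - 2. By the rational root theorem (leading coefficient 1), any rational root is an integer divisor of 2: try ±1, ±2, ... in turn.
Test x = 1: value = 0 ✓, so (x - 1) is a factor.
Synthetic division by (x - 1): bring down 1; 1(1) + 2 = 3; 3(1) - 1 = 2; 2(1) - 2 = 0 → quotient x^2 + 3x + 2, remainder 0.
Solve the quadratic x^2 + 3x + 2 = 0: discriminant = 3^2 - 4(1)(2) = 9 - 8 = 1.
sqrt(1) = 1, so x = (-3 ± 1)/2: x = -1 or x = -2.
Collecting all roots found:

x = -2, x = -1, x = 1


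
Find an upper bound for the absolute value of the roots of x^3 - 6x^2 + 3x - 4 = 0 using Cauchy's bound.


Cauchy's bound: all roots r satisfy |r| <= 1 + max(|a_i/a_n|) for i = 0,...,n-1
where a_n is the leading coefficient.

Coefficients: [1, -6, 3, -4]
Leading coefficient a_n = 1
Ratios |a_i/a_n|: 6, 3, 4
Maximum ratio: 6
Cauchy's bound: |r| <= 1 + 6 = 7

Upper bound = 7


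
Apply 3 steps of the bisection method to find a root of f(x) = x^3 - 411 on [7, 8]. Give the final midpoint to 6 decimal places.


f(x) = x^3 - 411
f(7) = -68 < 0
f(8) = 101 > 0

Step 1: midpoint = (7.000000 + 8.000000)/2 = 7.500000
  f(7.500000) = 10.875000
  f(mid) > 0, so root is in [7.000000, 7.500000]

Step 2: midpoint = (7.000000 + 7.500000)/2 = 7.250000
  f(7.250000) = -29.921875
  f(mid) < 0, so root is in [7.250000, 7.500000]

Step 3: midpoint = (7.250000 + 7.500000)/2 = 7.375000
  f(7.375000) = -9.869141
  f(mid) < 0, so root is in [7.375000, 7.500000]

midpoint = 7.375000


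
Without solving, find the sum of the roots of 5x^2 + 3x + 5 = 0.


By Vieta's formulas for ax^2 + bx + c = 0:
  Sum of roots = -b/a
  Product of roots = c/a

Here a = 5, b = 3, c = 5
Sum = -(3)/5 = -3/5
Product = 5/5 = 1

Sum = -3/5


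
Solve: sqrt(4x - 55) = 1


Square both sides: 4x - 55 = 1^2 = 1
4x = 1 + 55 = 56
x = 14
Check: sqrt(4*14 - 55) = sqrt(1) = 1 ✓

x = 14


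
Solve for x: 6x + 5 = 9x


Starting with: 6x + 5 = 9x
Move all x terms to left: (6 - 9)x = 0 - 5
Simplify: -3x = -5
Divide both sides by -3: x = 5/3

x = 5/3


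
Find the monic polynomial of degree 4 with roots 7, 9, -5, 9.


A monic polynomial with roots 7, 9, -5, 9 is:
p(x) = (x - 7)(x - 9)(x + 5)(x - 9)
After multiplying by (x - 7): x - 7
After multiplying by (x - 9): x^2 - 16x + 63
After multiplying by (x + 5): x^3 - 11x^2 - 17x + 315
After multiplying by (x - 9): x^4 - 20x^3 + 82x^2 + 468x - 2835

x^4 - 20x^3 + 82x^2 + 468x - 2835


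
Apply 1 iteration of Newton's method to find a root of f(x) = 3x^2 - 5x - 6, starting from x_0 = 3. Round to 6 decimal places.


Newton's method: x_(n+1) = x_n - f(x_n)/f'(x_n)
f(x) = 3x^2 - 5x - 6
f'(x) = 6x - 5

Iteration 1:
  f(3.000000) = 6.000000
  f'(3.000000) = 13.000000
  x_1 = 3.000000 - (6.000000)/(13.000000) = 2.538462

x_1 = 2.538462


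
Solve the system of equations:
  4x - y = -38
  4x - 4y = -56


Using Cramer's rule:
Determinant D = (4)(-4) - (4)(-1) = -16 + 4 = -12
Dx = (-38)(-4) - (-56)(-1) = 152 - 56 = 96
Dy = (4)(-56) - (4)(-38) = -224 + 152 = -72
x = Dx/D = 96/-12 = -8
y = Dy/D = -72/-12 = 6

x = -8, y = 6


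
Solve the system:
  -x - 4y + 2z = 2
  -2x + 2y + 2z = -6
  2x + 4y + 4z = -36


Using Cramer's rule. Expand each determinant along the first row.
D  = (-1)*[2*4 - 2*4] - (-4)*[(-2)*4 - 2*2] + 2*[(-2)*4 - 2*2]
  = (-1)*(0) - (-4)*(-12) + 2*(-12) = -72
Dx = 2*[2*4 - 2*4] - (-4)*[(-6)*4 - 2*(-36)] + 2*[(-6)*4 - 2*(-36)]
  = 2*(0) - (-4)*(48) + 2*(48) = 288
Dy = (-1)*[(-6)*4 - 2*(-36)] - 2*[(-2)*4 - 2*2] + 2*[(-2)*(-36) - (-6)*2]
  = (-1)*(48) - 2*(-12) + 2*(84) = 144
Dz = (-1)*[2*(-36) - (-6)*4] - (-4)*[(-2)*(-36) - (-6)*2] + 2*[(-2)*4 - 2*2]
  = (-1)*(-48) - (-4)*(84) + 2*(-12) = 360
x = Dx/D = 288/-72 = -4, y = Dy/D = 144/-72 = -2, z = Dz/D = 360/-72 = -5
Check eq1: (-1)(-4) + (-4)(-2) + (2)(-5) = 2 = 2 ✓
Check eq2: (-2)(-4) + (2)(-2) + (2)(-5) = -6 = -6 ✓
Check eq3: (2)(-4) + (4)(-2) + (4)(-5) = -36 = -36 ✓

x = -4, y = -2, z = -5


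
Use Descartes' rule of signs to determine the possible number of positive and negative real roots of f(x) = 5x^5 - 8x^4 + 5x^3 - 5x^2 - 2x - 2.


Descartes' rule of signs:

For positive roots, count sign changes in f(x) = 5x^5 - 8x^4 + 5x^3 - 5x^2 - 2x - 2:
Signs of coefficients: +, -, +, -, -, -
Number of sign changes: 3
Possible positive real roots: 3, 1

For negative roots, examine f(-x) = -5x^5 - 8x^4 - 5x^3 - 5x^2 + 2x - 2:
Signs of coefficients: -, -, -, -, +, -
Number of sign changes: 2
Possible negative real roots: 2, 0

Positive roots: 3 or 1; Negative roots: 2 or 0


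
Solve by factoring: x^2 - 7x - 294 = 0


We need two numbers that multiply to -294 and add to -7.
Those numbers are 14 and -21 (since 14 * (-21) = -294 and 14 + (-21) = -7).
So x^2 - 7x - 294 = (x + 14)(x - 21) = 0
Setting each factor to zero: x = -14 or x = 21

x = -14, x = 21


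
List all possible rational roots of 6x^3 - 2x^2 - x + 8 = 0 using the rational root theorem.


Rational root theorem: possible roots are ±p/q where:
  p divides the constant term (8): p ∈ {1, 2, 4, 8}
  q divides the leading coefficient (6): q ∈ {1, 2, 3, 6}

All possible rational roots: -8, -4, -8/3, -2, -4/3, -1, -2/3, -1/2, -1/3, -1/6, 1/6, 1/3, 1/2, 2/3, 1, 4/3, 2, 8/3, 4, 8

-8, -4, -8/3, -2, -4/3, -1, -2/3, -1/2, -1/3, -1/6, 1/6, 1/3, 1/2, 2/3, 1, 4/3, 2, 8/3, 4, 8


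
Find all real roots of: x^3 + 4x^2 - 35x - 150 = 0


Let p(x) = x^3 + 4x^2 - 35x - 150. By the rational root theorem (leading coefficient 1), any rational root is an integer divisor of 150: try ±1, ±2, ... in turn.
Test x = 1: value = -180 ≠ 0.
Test x = -1: value = -112 ≠ 0.
Test x = 2: value = -196 ≠ 0.
Test x = -2: value = -72 ≠ 0.
Test x = 3: value = -192 ≠ 0.
Test x = -3: value = -36 ≠ 0.
Test x = 5: value = -100 ≠ 0.
Test x = -5: value = 0 ✓, so (x + 5) is a factor.
Synthetic division by (x + 5): bring down 1; 1(-5) + 4 = -1; (-1)(-5) - 35 = -30; (-30)(-5) - 150 = 0 → quotient x^2 - x - 30, remainder 0.
Solve the quadratic x^2 - x - 30 = 0: discriminant = (-1)^2 - 4(1)(-30) = 1 + 120 = 121.
sqrt(121) = 11, so x = (1 ± 11)/2: x = 6 or x = -5.

x = -5 (multiplicity 2), x = 6


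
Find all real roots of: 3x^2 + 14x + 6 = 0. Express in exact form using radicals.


Using the quadratic formula: x = (-b ± sqrt(b^2 - 4ac)) / (2a)
Here a = 3, b = 14, c = 6
Discriminant = b^2 - 4ac = 14^2 - 4(3)(6) = 196 - 72 = 124
Since discriminant = 124 > 0, there are two real roots.
x = (-14 ± 2*sqrt(31)) / 6
Simplifying: x = (-7 ± sqrt(31)) / 3
Numerically: x ≈ -0.4774 or x ≈ -4.1893

x = (-7 + sqrt(31)) / 3 or x = (-7 - sqrt(31)) / 3


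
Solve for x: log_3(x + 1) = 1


Convert to exponential form: x + 1 = 3^1 = 3
x = 3 - 1 = 2
Check: log_3(2 + 1) = log_3(3) = log_3(3) = 1 ✓

x = 2


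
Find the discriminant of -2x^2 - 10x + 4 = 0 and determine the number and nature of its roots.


For ax^2 + bx + c = 0, discriminant D = b^2 - 4ac
Here a = -2, b = -10, c = 4
D = (-10)^2 - 4(-2)(4) = 100 + 32 = 132

D = 132 > 0 but not a perfect square
The equation has 2 distinct real irrational roots.

Discriminant = 132, 2 distinct real irrational roots


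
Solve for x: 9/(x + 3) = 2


Multiply both sides by (x + 3): 9 = 2(x + 3)
Distribute: 9 = 2x + 6
2x = 9 - 6 = 3
x = 3/2

x = 3/2


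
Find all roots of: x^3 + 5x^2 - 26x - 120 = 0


Let p(x) = x^3 + 5x^2 - 26x - 120. By the rational root theorem (leading coefficient 1), any rational root is an integer divisor of 120: try ±1, ±2, ... in turn.
Test x = 1: value = -140 ≠ 0.
Test x = -1: value = -90 ≠ 0.
Test x = 2: value = -144 ≠ 0.
Test x = -2: value = -56 ≠ 0.
Test x = 3: value = -126 ≠ 0.
Test x = -3: value = -24 ≠ 0.
Test x = 4: value = -80 ≠ 0.
Test x = -4: value = 0 ✓, so (x + 4) is a factor.
Synthetic division by (x + 4): bring down 1; 1(-4) + 5 = 1; 1(-4) - 26 = -30; (-30)(-4) - 120 = 0 → quotient x^2 + x - 30, remainder 0.
Solve the quadratic x^2 + x - 30 = 0: discriminant = 1^2 - 4(1)(-30) = 1 + 120 = 121.
sqrt(121) = 11, so x = (-1 ± 11)/2: x = 5 or x = -6.
Collecting all roots found:

x = -6, x = -4, x = 5


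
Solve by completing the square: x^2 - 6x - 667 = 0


Start: x^2 - 6x - 667 = 0
Move constant: x^2 - 6x = 667
Half of -6 is -3, squared is 9
Add 9 to both sides: x^2 - 6x + 9 = 676
(x - 3)^2 = 676
x - 3 = ±26
x = 3 + 26 = 29 or x = 3 - 26 = -23

x = -23, x = 29


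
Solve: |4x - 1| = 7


An absolute value equation |expr| = 7 gives two cases:
Case 1: 4x - 1 = 7
  4x = 8, so x = 2
Case 2: 4x - 1 = -7
  4x = -6, so x = -3/2

x = -3/2, x = 2


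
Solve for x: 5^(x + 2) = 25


Express both sides with the same base.
25 = 5^2
Since the bases match, equate exponents: x + 2 = 2
So x = 2 - (2) = 0

x = 0


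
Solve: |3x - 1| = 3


An absolute value equation |expr| = 3 gives two cases:
Case 1: 3x - 1 = 3
  3x = 4, so x = 4/3
Case 2: 3x - 1 = -3
  3x = -2, so x = -2/3

x = -2/3, x = 4/3


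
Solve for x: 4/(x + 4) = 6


Multiply both sides by (x + 4): 4 = 6(x + 4)
Distribute: 4 = 6x + 24
6x = 4 - 24 = -20
x = -10/3

x = -10/3


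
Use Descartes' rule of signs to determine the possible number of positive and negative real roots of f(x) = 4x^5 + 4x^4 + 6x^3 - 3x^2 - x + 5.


Descartes' rule of signs:

For positive roots, count sign changes in f(x) = 4x^5 + 4x^4 + 6x^3 - 3x^2 - x + 5:
Signs of coefficients: +, +, +, -, -, +
Number of sign changes: 2
Possible positive real roots: 2, 0

For negative roots, examine f(-x) = -4x^5 + 4x^4 - 6x^3 - 3x^2 + x + 5:
Signs of coefficients: -, +, -, -, +, +
Number of sign changes: 3
Possible negative real roots: 3, 1

Positive roots: 2 or 0; Negative roots: 3 or 1


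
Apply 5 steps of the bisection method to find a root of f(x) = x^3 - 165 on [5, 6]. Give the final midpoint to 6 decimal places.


f(x) = x^3 - 165
f(5) = -40 < 0
f(6) = 51 > 0

Step 1: midpoint = (5.000000 + 6.000000)/2 = 5.500000
  f(5.500000) = 1.375000
  f(mid) > 0, so root is in [5.000000, 5.500000]

Step 2: midpoint = (5.000000 + 5.500000)/2 = 5.250000
  f(5.250000) = -20.296875
  f(mid) < 0, so root is in [5.250000, 5.500000]

Step 3: midpoint = (5.250000 + 5.500000)/2 = 5.375000
  f(5.375000) = -9.712891
  f(mid) < 0, so root is in [5.375000, 5.500000]

Step 4: midpoint = (5.375000 + 5.500000)/2 = 5.437500
  f(5.437500) = -4.232666
  f(mid) < 0, so root is in [5.437500, 5.500000]

Step 5: midpoint = (5.437500 + 5.500000)/2 = 5.468750
  f(5.468750) = -1.444855
  f(mid) < 0, so root is in [5.468750, 5.500000]

midpoint = 5.468750


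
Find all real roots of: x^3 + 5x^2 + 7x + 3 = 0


Let p(x) = x^3 + 5x^2 + 7x + 3. By the rational root theorem (leading coefficient 1), any rational root is an integer divisor of 3: try ±1, ±2, ... in turn.
Test x = 1: value = 16 ≠ 0.
Test x = -1: value = 0 ✓, so (x + 1) is a factor.
Synthetic division by (x + 1): bring down 1; 1(-1) + 5 = 4; 4(-1) + 7 = 3; 3(-1) + 3 = 0 → quotient x^2 + 4x + 3, remainder 0.
Solve the quadratic x^2 + 4x + 3 = 0: discriminant = 4^2 - 4(1)(3) = 16 - 12 = 4.
sqrt(4) = 2, so x = (-4 ± 2)/2: x = -1 or x = -3.

x = -3, x = -1 (multiplicity 2)


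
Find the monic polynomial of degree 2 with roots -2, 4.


A monic polynomial with roots -2, 4 is:
p(x) = (x + 2)(x - 4)
After multiplying by (x + 2): x + 2
After multiplying by (x - 4): x^2 - 2x - 8

x^2 - 2x - 8


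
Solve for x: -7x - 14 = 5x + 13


Starting with: -7x - 14 = 5x + 13
Move all x terms to left: (-7 - 5)x = 13 + 14
Simplify: -12x = 27
Divide both sides by -12: x = -9/4

x = -9/4


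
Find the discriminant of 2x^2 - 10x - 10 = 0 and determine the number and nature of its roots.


For ax^2 + bx + c = 0, discriminant D = b^2 - 4ac
Here a = 2, b = -10, c = -10
D = (-10)^2 - 4(2)(-10) = 100 + 80 = 180

D = 180 > 0 but not a perfect square
The equation has 2 distinct real irrational roots.

Discriminant = 180, 2 distinct real irrational roots


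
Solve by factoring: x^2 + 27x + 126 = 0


We need two numbers that multiply to 126 and add to 27.
Those numbers are 6 and 21 (since 6 * 21 = 126 and 6 + 21 = 27).
So x^2 + 27x + 126 = (x + 6)(x + 21) = 0
Setting each factor to zero: x = -6 or x = -21

x = -21, x = -6


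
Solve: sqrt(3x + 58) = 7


Square both sides: 3x + 58 = 7^2 = 49
3x = 49 - 58 = -9
x = -3
Check: sqrt(3*(-3) + 58) = sqrt(49) = 7 ✓

x = -3


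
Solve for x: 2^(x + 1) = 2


Express both sides with the same base.
2 = 2^1
Since the bases match, equate exponents: x + 1 = 1
So x = 1 - (1) = 0

x = 0


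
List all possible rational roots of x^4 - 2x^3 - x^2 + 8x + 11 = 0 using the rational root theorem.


Rational root theorem: possible roots are ±p/q where:
  p divides the constant term (11): p ∈ {1, 11}
  q divides the leading coefficient (1): q ∈ {1}

All possible rational roots: -11, -1, 1, 11

-11, -1, 1, 11


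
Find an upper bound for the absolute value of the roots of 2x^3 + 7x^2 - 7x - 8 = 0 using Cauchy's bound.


Cauchy's bound: all roots r satisfy |r| <= 1 + max(|a_i/a_n|) for i = 0,...,n-1
where a_n is the leading coefficient.

Coefficients: [2, 7, -7, -8]
Leading coefficient a_n = 2
Ratios |a_i/a_n|: 7/2, 7/2, 4
Maximum ratio: 4
Cauchy's bound: |r| <= 1 + 4 = 5

Upper bound = 5


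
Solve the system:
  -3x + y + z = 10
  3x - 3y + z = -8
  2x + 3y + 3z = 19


Using Cramer's rule. Expand each determinant along the first row.
D  = (-3)*[(-3)*3 - 1*3] - 1*[3*3 - 1*2] + 1*[3*3 - (-3)*2]
  = (-3)*(-12) - 1*(7) + 1*(15) = 44
Dx = 10*[(-3)*3 - 1*3] - 1*[(-8)*3 - 1*19] + 1*[(-8)*3 - (-3)*19]
  = 10*(-12) - 1*(-43) + 1*(33) = -44
Dy = (-3)*[(-8)*3 - 1*19] - 10*[3*3 - 1*2] + 1*[3*19 - (-8)*2]
  = (-3)*(-43) - 10*(7) + 1*(73) = 132
Dz = (-3)*[(-3)*19 - (-8)*3] - 1*[3*19 - (-8)*2] + 10*[3*3 - (-3)*2]
  = (-3)*(-33) - 1*(73) + 10*(15) = 176
x = Dx/D = -44/44 = -1, y = Dy/D = 132/44 = 3, z = Dz/D = 176/44 = 4
Check eq1: (-3)(-1) + (1)(3) + (1)(4) = 10 = 10 ✓
Check eq2: (3)(-1) + (-3)(3) + (1)(4) = -8 = -8 ✓
Check eq3: (2)(-1) + (3)(3) + (3)(4) = 19 = 19 ✓

x = -1, y = 3, z = 4


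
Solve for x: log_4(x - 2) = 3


Convert to exponential form: x - 2 = 4^3 = 64
x = 64 + 2 = 66
Check: log_4(66 - 2) = log_4(64) = log_4(64) = 3 ✓

x = 66


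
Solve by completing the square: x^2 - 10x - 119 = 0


Start: x^2 - 10x - 119 = 0
Move constant: x^2 - 10x = 119
Half of -10 is -5, squared is 25
Add 25 to both sides: x^2 - 10x + 25 = 144
(x - 5)^2 = 144
x - 5 = ±12
x = 5 + 12 = 17 or x = 5 - 12 = -7

x = -7, x = 17


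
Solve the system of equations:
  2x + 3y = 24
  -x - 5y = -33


Using Cramer's rule:
Determinant D = (2)(-5) - (-1)(3) = -10 + 3 = -7
Dx = (24)(-5) - (-33)(3) = -120 + 99 = -21
Dy = (2)(-33) - (-1)(24) = -66 + 24 = -42
x = Dx/D = -21/-7 = 3
y = Dy/D = -42/-7 = 6

x = 3, y = 6


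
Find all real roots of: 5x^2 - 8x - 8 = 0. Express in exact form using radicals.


Using the quadratic formula: x = (-b ± sqrt(b^2 - 4ac)) / (2a)
Here a = 5, b = -8, c = -8
Discriminant = b^2 - 4ac = (-8)^2 - 4(5)(-8) = 64 + 160 = 224
Since discriminant = 224 > 0, there are two real roots.
x = (8 ± 4*sqrt(14)) / 10
Simplifying: x = (4 ± 2*sqrt(14)) / 5
Numerically: x ≈ 2.2967 or x ≈ -0.6967

x = (4 + 2*sqrt(14)) / 5 or x = (4 - 2*sqrt(14)) / 5


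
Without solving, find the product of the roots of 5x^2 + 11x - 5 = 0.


By Vieta's formulas for ax^2 + bx + c = 0:
  Sum of roots = -b/a
  Product of roots = c/a

Here a = 5, b = 11, c = -5
Sum = -(11)/5 = -11/5
Product = -5/5 = -1

Product = -1


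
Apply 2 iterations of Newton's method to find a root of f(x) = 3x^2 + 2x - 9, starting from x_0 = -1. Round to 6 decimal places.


Newton's method: x_(n+1) = x_n - f(x_n)/f'(x_n)
f(x) = 3x^2 + 2x - 9
f'(x) = 6x + 2

Iteration 1:
  f(-1.000000) = -8.000000
  f'(-1.000000) = -4.000000
  x_1 = -1.000000 - (-8.000000)/(-4.000000) = -3.000000

Iteration 2:
  f(-3.000000) = 12.000000
  f'(-3.000000) = -16.000000
  x_2 = -3.000000 - (12.000000)/(-16.000000) = -2.250000

x_2 = -2.250000


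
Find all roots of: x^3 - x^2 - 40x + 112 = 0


Let p(x) = x^3 - x^2 - 40x + 112. By the rational root theorem (leading coefficient 1), any rational root is an integer divisor of 112: try ±1, ±2, ... in turn.
Test x = 1: value = 72 ≠ 0.
Test x = -1: value = 150 ≠ 0.
Test x = 2: value = 36 ≠ 0.
Test x = -2: value = 180 ≠ 0.
Test x = 4: value = 0 ✓, so (x - 4) is a factor.
Synthetic division by (x - 4): bring down 1; 1(4) - 1 = 3; 3(4) - 40 = -28; (-28)(4) + 112 = 0 → quotient x^2 + 3x - 28, remainder 0.
Solve the quadratic x^2 + 3x - 28 = 0: discriminant = 3^2 - 4(1)(-28) = 9 + 112 = 121.
sqrt(121) = 11, so x = (-3 ± 11)/2: x = 4 or x = -7.
Collecting all roots found:

x = -7, x = 4 (multiplicity 2)


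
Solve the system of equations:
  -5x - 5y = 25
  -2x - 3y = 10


Using Cramer's rule:
Determinant D = (-5)(-3) - (-2)(-5) = 15 - 10 = 5
Dx = (25)(-3) - (10)(-5) = -75 + 50 = -25
Dy = (-5)(10) - (-2)(25) = -50 + 50 = 0
x = Dx/D = -25/5 = -5
y = Dy/D = 0/5 = 0

x = -5, y = 0


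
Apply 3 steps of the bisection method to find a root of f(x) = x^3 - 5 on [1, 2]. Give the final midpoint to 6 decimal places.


f(x) = x^3 - 5
f(1) = -4 < 0
f(2) = 3 > 0

Step 1: midpoint = (1.000000 + 2.000000)/2 = 1.500000
  f(1.500000) = -1.625000
  f(mid) < 0, so root is in [1.500000, 2.000000]

Step 2: midpoint = (1.500000 + 2.000000)/2 = 1.750000
  f(1.750000) = 0.359375
  f(mid) > 0, so root is in [1.500000, 1.750000]

Step 3: midpoint = (1.500000 + 1.750000)/2 = 1.625000
  f(1.625000) = -0.708984
  f(mid) < 0, so root is in [1.625000, 1.750000]

midpoint = 1.625000


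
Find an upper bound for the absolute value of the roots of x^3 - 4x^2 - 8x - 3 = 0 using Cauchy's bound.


Cauchy's bound: all roots r satisfy |r| <= 1 + max(|a_i/a_n|) for i = 0,...,n-1
where a_n is the leading coefficient.

Coefficients: [1, -4, -8, -3]
Leading coefficient a_n = 1
Ratios |a_i/a_n|: 4, 8, 3
Maximum ratio: 8
Cauchy's bound: |r| <= 1 + 8 = 9

Upper bound = 9


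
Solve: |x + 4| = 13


An absolute value equation |expr| = 13 gives two cases:
Case 1: x + 4 = 13
  x = 9, so x = 9
Case 2: x + 4 = -13
  x = -17, so x = -17

x = -17, x = 9


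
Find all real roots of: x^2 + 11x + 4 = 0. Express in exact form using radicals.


Using the quadratic formula: x = (-b ± sqrt(b^2 - 4ac)) / (2a)
Here a = 1, b = 11, c = 4
Discriminant = b^2 - 4ac = 11^2 - 4(1)(4) = 121 - 16 = 105
Since discriminant = 105 > 0, there are two real roots.
x = (-11 ± sqrt(105)) / 2
Numerically: x ≈ -0.3765 or x ≈ -10.6235

x = (-11 + sqrt(105)) / 2 or x = (-11 - sqrt(105)) / 2


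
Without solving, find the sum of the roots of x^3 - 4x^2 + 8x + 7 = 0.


By Vieta's formulas for x^3 + bx^2 + cx + d = 0:
  r1 + r2 + r3 = -b/a = 4
  r1*r2 + r1*r3 + r2*r3 = c/a = 8
  r1*r2*r3 = -d/a = -7


Sum = 4


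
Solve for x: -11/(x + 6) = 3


Multiply both sides by (x + 6): -11 = 3(x + 6)
Distribute: -11 = 3x + 18
3x = -11 - 18 = -29
x = -29/3

x = -29/3


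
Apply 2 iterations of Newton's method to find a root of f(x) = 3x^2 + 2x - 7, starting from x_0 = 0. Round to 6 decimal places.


Newton's method: x_(n+1) = x_n - f(x_n)/f'(x_n)
f(x) = 3x^2 + 2x - 7
f'(x) = 6x + 2

Iteration 1:
  f(0.000000) = -7.000000
  f'(0.000000) = 2.000000
  x_1 = 0.000000 - (-7.000000)/(2.000000) = 3.500000

Iteration 2:
  f(3.500000) = 36.750000
  f'(3.500000) = 23.000000
  x_2 = 3.500000 - (36.750000)/(23.000000) = 1.902174

x_2 = 1.902174


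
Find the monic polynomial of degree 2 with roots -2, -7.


A monic polynomial with roots -2, -7 is:
p(x) = (x + 2)(x + 7)
After multiplying by (x + 2): x + 2
After multiplying by (x + 7): x^2 + 9x + 14

x^2 + 9x + 14


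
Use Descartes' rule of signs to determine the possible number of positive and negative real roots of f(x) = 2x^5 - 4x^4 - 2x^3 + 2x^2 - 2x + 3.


Descartes' rule of signs:

For positive roots, count sign changes in f(x) = 2x^5 - 4x^4 - 2x^3 + 2x^2 - 2x + 3:
Signs of coefficients: +, -, -, +, -, +
Number of sign changes: 4
Possible positive real roots: 4, 2, 0

For negative roots, examine f(-x) = -2x^5 - 4x^4 + 2x^3 + 2x^2 + 2x + 3:
Signs of coefficients: -, -, +, +, +, +
Number of sign changes: 1
Possible negative real roots: 1

Positive roots: 4 or 2 or 0; Negative roots: 1


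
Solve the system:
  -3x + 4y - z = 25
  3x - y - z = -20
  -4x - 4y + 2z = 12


Using Cramer's rule. Expand each determinant along the first row.
D  = (-3)*[(-1)*2 - (-1)*(-4)] - 4*[3*2 - (-1)*(-4)] + (-1)*[3*(-4) - (-1)*(-4)]
  = (-3)*(-6) - 4*(2) + (-1)*(-16) = 26
Dx = 25*[(-1)*2 - (-1)*(-4)] - 4*[(-20)*2 - (-1)*12] + (-1)*[(-20)*(-4) - (-1)*12]
  = 25*(-6) - 4*(-28) + (-1)*(92) = -130
Dy = (-3)*[(-20)*2 - (-1)*12] - 25*[3*2 - (-1)*(-4)] + (-1)*[3*12 - (-20)*(-4)]
  = (-3)*(-28) - 25*(2) + (-1)*(-44) = 78
Dz = (-3)*[(-1)*12 - (-20)*(-4)] - 4*[3*12 - (-20)*(-4)] + 25*[3*(-4) - (-1)*(-4)]
  = (-3)*(-92) - 4*(-44) + 25*(-16) = 52
x = Dx/D = -130/26 = -5, y = Dy/D = 78/26 = 3, z = Dz/D = 52/26 = 2
Check eq1: (-3)(-5) + (4)(3) + (-1)(2) = 25 = 25 ✓
Check eq2: (3)(-5) + (-1)(3) + (-1)(2) = -20 = -20 ✓
Check eq3: (-4)(-5) + (-4)(3) + (2)(2) = 12 = 12 ✓

x = -5, y = 3, z = 2


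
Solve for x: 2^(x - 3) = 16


Express both sides with the same base.
16 = 2^4
Since the bases match, equate exponents: x - 3 = 4
So x = 4 - (-3) = 7

x = 7


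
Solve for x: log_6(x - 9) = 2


Convert to exponential form: x - 9 = 6^2 = 36
x = 36 + 9 = 45
Check: log_6(45 - 9) = log_6(36) = log_6(36) = 2 ✓

x = 45


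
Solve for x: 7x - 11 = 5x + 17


Starting with: 7x - 11 = 5x + 17
Move all x terms to left: (7 - 5)x = 17 + 11
Simplify: 2x = 28
Divide both sides by 2: x = 14

x = 14


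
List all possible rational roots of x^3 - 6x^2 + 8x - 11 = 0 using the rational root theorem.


Rational root theorem: possible roots are ±p/q where:
  p divides the constant term (-11): p ∈ {1, 11}
  q divides the leading coefficient (1): q ∈ {1}

All possible rational roots: -11, -1, 1, 11

-11, -1, 1, 11


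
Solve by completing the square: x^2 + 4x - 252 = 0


Start: x^2 + 4x - 252 = 0
Move constant: x^2 + 4x = 252
Half of 4 is 2, squared is 4
Add 4 to both sides: x^2 + 4x + 4 = 256
(x + 2)^2 = 256
x + 2 = ±16
x = -2 + 16 = 14 or x = -2 - 16 = -18

x = -18, x = 14


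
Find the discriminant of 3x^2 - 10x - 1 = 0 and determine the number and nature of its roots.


For ax^2 + bx + c = 0, discriminant D = b^2 - 4ac
Here a = 3, b = -10, c = -1
D = (-10)^2 - 4(3)(-1) = 100 + 12 = 112

D = 112 > 0 but not a perfect square
The equation has 2 distinct real irrational roots.

Discriminant = 112, 2 distinct real irrational roots


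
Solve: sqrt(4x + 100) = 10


Square both sides: 4x + 100 = 10^2 = 100
4x = 100 - 100 = 0
x = 0
Check: sqrt(4*0 + 100) = sqrt(100) = 10 ✓

x = 0


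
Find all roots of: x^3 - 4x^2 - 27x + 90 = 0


Let p(x) = x^3 - 4x^2 - 27x + 90. By the rational root theorem (leading coefficient 1), any rational root is an integer divisor of 90: try ±1, ±2, ... in turn.
Test x = 1: value = 60 ≠ 0.
Test x = -1: value = 112 ≠ 0.
Test x = 2: value = 28 ≠ 0.
Test x = -2: value = 120 ≠ 0.
Test x = 3: value = 0 ✓, so (x - 3) is a factor.
Synthetic division by (x - 3): bring down 1; 1(3) - 4 = -1; (-1)(3) - 27 = -30; (-30)(3) + 90 = 0 → quotient x^2 - x - 30, remainder 0.
Solve the quadratic x^2 - x - 30 = 0: discriminant = (-1)^2 - 4(1)(-30) = 1 + 120 = 121.
sqrt(121) = 11, so x = (1 ± 11)/2: x = 6 or x = -5.
Collecting all roots found:

x = -5, x = 3, x = 6


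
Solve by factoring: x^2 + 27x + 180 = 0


We need two numbers that multiply to 180 and add to 27.
Those numbers are 15 and 12 (since 15 * 12 = 180 and 15 + 12 = 27).
So x^2 + 27x + 180 = (x + 15)(x + 12) = 0
Setting each factor to zero: x = -15 or x = -12

x = -15, x = -12


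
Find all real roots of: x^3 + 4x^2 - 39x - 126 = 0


Let p(x) = x^3 + 4x^2 - 39x - 126. By the rational root theorem (leading coefficient 1), any rational root is an integer divisor of 126: try ±1, ±2, ... in turn.
Test x = 1: value = -160 ≠ 0.
Test x = -1: value = -84 ≠ 0.
Test x = 2: value = -180 ≠ 0.
Test x = -2: value = -40 ≠ 0.
Test x = 3: value = -180 ≠ 0.
Test x = -3: value = 0 ✓, so (x + 3) is a factor.
Synthetic division by (x + 3): bring down 1; 1(-3) + 4 = 1; 1(-3) - 39 = -42; (-42)(-3) - 126 = 0 → quotient x^2 + x - 42, remainder 0.
Solve the quadratic x^2 + x - 42 = 0: discriminant = 1^2 - 4(1)(-42) = 1 + 168 = 169.
sqrt(169) = 13, so x = (-1 ± 13)/2: x = 6 or x = -7.

x = -7, x = -3, x = 6


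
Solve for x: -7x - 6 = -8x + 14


Starting with: -7x - 6 = -8x + 14
Move all x terms to left: (-7 + 8)x = 14 + 6
Simplify: x = 20
Divide both sides by 1: x = 20

x = 20


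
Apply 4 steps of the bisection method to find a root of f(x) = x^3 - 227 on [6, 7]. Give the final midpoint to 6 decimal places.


f(x) = x^3 - 227
f(6) = -11 < 0
f(7) = 116 > 0

Step 1: midpoint = (6.000000 + 7.000000)/2 = 6.500000
  f(6.500000) = 47.625000
  f(mid) > 0, so root is in [6.000000, 6.500000]

Step 2: midpoint = (6.000000 + 6.500000)/2 = 6.250000
  f(6.250000) = 17.140625
  f(mid) > 0, so root is in [6.000000, 6.250000]

Step 3: midpoint = (6.000000 + 6.250000)/2 = 6.125000
  f(6.125000) = 2.783203
  f(mid) > 0, so root is in [6.000000, 6.125000]

Step 4: midpoint = (6.000000 + 6.125000)/2 = 6.062500
  f(6.062500) = -4.179443
  f(mid) < 0, so root is in [6.062500, 6.125000]

midpoint = 6.062500


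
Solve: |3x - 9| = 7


An absolute value equation |expr| = 7 gives two cases:
Case 1: 3x - 9 = 7
  3x = 16, so x = 16/3
Case 2: 3x - 9 = -7
  3x = 2, so x = 2/3

x = 2/3, x = 16/3


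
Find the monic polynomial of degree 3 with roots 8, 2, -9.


A monic polynomial with roots 8, 2, -9 is:
p(x) = (x - 8)(x - 2)(x + 9)
After multiplying by (x - 8): x - 8
After multiplying by (x - 2): x^2 - 10x + 16
After multiplying by (x + 9): x^3 - x^2 - 74x + 144

x^3 - x^2 - 74x + 144


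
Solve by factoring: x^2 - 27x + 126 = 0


We need two numbers that multiply to 126 and add to -27.
Those numbers are -6 and -21 (since (-6) * (-21) = 126 and (-6) + (-21) = -27).
So x^2 - 27x + 126 = (x - 6)(x - 21) = 0
Setting each factor to zero: x = 6 or x = 21

x = 6, x = 21


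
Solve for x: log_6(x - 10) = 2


Convert to exponential form: x - 10 = 6^2 = 36
x = 36 + 10 = 46
Check: log_6(46 - 10) = log_6(36) = log_6(36) = 2 ✓

x = 46


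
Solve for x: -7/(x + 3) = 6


Multiply both sides by (x + 3): -7 = 6(x + 3)
Distribute: -7 = 6x + 18
6x = -7 - 18 = -25
x = -25/6

x = -25/6


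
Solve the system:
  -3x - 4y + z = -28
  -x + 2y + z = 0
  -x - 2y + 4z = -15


Using Cramer's rule. Expand each determinant along the first row.
D  = (-3)*[2*4 - 1*(-2)] - (-4)*[(-1)*4 - 1*(-1)] + 1*[(-1)*(-2) - 2*(-1)]
  = (-3)*(10) - (-4)*(-3) + 1*(4) = -38
Dx = (-28)*[2*4 - 1*(-2)] - (-4)*[0*4 - 1*(-15)] + 1*[0*(-2) - 2*(-15)]
  = (-28)*(10) - (-4)*(15) + 1*(30) = -190
Dy = (-3)*[0*4 - 1*(-15)] - (-28)*[(-1)*4 - 1*(-1)] + 1*[(-1)*(-15) - 0*(-1)]
  = (-3)*(15) - (-28)*(-3) + 1*(15) = -114
Dz = (-3)*[2*(-15) - 0*(-2)] - (-4)*[(-1)*(-15) - 0*(-1)] + (-28)*[(-1)*(-2) - 2*(-1)]
  = (-3)*(-30) - (-4)*(15) + (-28)*(4) = 38
x = Dx/D = -190/-38 = 5, y = Dy/D = -114/-38 = 3, z = Dz/D = 38/-38 = -1
Check eq1: (-3)(5) + (-4)(3) + (1)(-1) = -28 = -28 ✓
Check eq2: (-1)(5) + (2)(3) + (1)(-1) = 0 = 0 ✓
Check eq3: (-1)(5) + (-2)(3) + (4)(-1) = -15 = -15 ✓

x = 5, y = 3, z = -1


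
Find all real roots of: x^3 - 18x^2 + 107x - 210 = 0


Let p(x) = x^3 - 18x^2 + 107x - 210. By the rational root theorem (leading coefficient 1), any rational root is an integer divisor of 210: try ±1, ±2, ... in turn.
Test x = 1: value = -120 ≠ 0.
Test x = -1: value = -336 ≠ 0.
Test x = 2: value = -60 ≠ 0.
Test x = -2: value = -504 ≠ 0.
Test x = 3: value = -24 ≠ 0.
Test x = -3: value = -720 ≠ 0.
Test x = 5: value = 0 ✓, so (x - 5) is a factor.
Synthetic division by (x - 5): bring down 1; 1(5) - 18 = -13; (-13)(5) + 107 = 42; 42(5) - 210 = 0 → quotient x^2 - 13x + 42, remainder 0.
Solve the quadratic x^2 - 13x + 42 = 0: discriminant = (-13)^2 - 4(1)(42) = 169 - 168 = 1.
sqrt(1) = 1, so x = (13 ± 1)/2: x = 7 or x = 6.

x = 5, x = 6, x = 7


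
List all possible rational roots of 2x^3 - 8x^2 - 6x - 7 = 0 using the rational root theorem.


Rational root theorem: possible roots are ±p/q where:
  p divides the constant term (-7): p ∈ {1, 7}
  q divides the leading coefficient (2): q ∈ {1, 2}

All possible rational roots: -7, -7/2, -1, -1/2, 1/2, 1, 7/2, 7

-7, -7/2, -1, -1/2, 1/2, 1, 7/2, 7


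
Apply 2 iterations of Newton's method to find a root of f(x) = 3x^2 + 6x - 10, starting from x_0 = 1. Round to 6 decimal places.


Newton's method: x_(n+1) = x_n - f(x_n)/f'(x_n)
f(x) = 3x^2 + 6x - 10
f'(x) = 6x + 6

Iteration 1:
  f(1.000000) = -1.000000
  f'(1.000000) = 12.000000
  x_1 = 1.000000 - (-1.000000)/(12.000000) = 1.083333

Iteration 2:
  f(1.083333) = 0.020833
  f'(1.083333) = 12.500000
  x_2 = 1.083333 - (0.020833)/(12.500000) = 1.081667

x_2 = 1.081667


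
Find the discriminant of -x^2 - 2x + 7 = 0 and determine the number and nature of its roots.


For ax^2 + bx + c = 0, discriminant D = b^2 - 4ac
Here a = -1, b = -2, c = 7
D = (-2)^2 - 4(-1)(7) = 4 + 28 = 32

D = 32 > 0 but not a perfect square
The equation has 2 distinct real irrational roots.

Discriminant = 32, 2 distinct real irrational roots


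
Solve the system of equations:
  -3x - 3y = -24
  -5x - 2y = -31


Using Cramer's rule:
Determinant D = (-3)(-2) - (-5)(-3) = 6 - 15 = -9
Dx = (-24)(-2) - (-31)(-3) = 48 - 93 = -45
Dy = (-3)(-31) - (-5)(-24) = 93 - 120 = -27
x = Dx/D = -45/-9 = 5
y = Dy/D = -27/-9 = 3

x = 5, y = 3


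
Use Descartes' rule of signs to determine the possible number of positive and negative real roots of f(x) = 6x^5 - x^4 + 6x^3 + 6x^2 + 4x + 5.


Descartes' rule of signs:

For positive roots, count sign changes in f(x) = 6x^5 - x^4 + 6x^3 + 6x^2 + 4x + 5:
Signs of coefficients: +, -, +, +, +, +
Number of sign changes: 2
Possible positive real roots: 2, 0

For negative roots, examine f(-x) = -6x^5 - x^4 - 6x^3 + 6x^2 - 4x + 5:
Signs of coefficients: -, -, -, +, -, +
Number of sign changes: 3
Possible negative real roots: 3, 1

Positive roots: 2 or 0; Negative roots: 3 or 1


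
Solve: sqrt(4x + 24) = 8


Square both sides: 4x + 24 = 8^2 = 64
4x = 64 - 24 = 40
x = 10
Check: sqrt(4*10 + 24) = sqrt(64) = 8 ✓

x = 10


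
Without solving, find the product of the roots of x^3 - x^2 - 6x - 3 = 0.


By Vieta's formulas for x^3 + bx^2 + cx + d = 0:
  r1 + r2 + r3 = -b/a = 1
  r1*r2 + r1*r3 + r2*r3 = c/a = -6
  r1*r2*r3 = -d/a = 3


Product = 3


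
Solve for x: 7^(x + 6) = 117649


Express both sides with the same base.
117649 = 7^6
Since the bases match, equate exponents: x + 6 = 6
So x = 6 - (6) = 0

x = 0


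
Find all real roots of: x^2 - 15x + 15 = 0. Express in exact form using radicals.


Using the quadratic formula: x = (-b ± sqrt(b^2 - 4ac)) / (2a)
Here a = 1, b = -15, c = 15
Discriminant = b^2 - 4ac = (-15)^2 - 4(1)(15) = 225 - 60 = 165
Since discriminant = 165 > 0, there are two real roots.
x = (15 ± sqrt(165)) / 2
Numerically: x ≈ 13.9226 or x ≈ 1.0774

x = (15 + sqrt(165)) / 2 or x = (15 - sqrt(165)) / 2


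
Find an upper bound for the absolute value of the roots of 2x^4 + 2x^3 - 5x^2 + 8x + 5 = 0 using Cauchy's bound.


Cauchy's bound: all roots r satisfy |r| <= 1 + max(|a_i/a_n|) for i = 0,...,n-1
where a_n is the leading coefficient.

Coefficients: [2, 2, -5, 8, 5]
Leading coefficient a_n = 2
Ratios |a_i/a_n|: 1, 5/2, 4, 5/2
Maximum ratio: 4
Cauchy's bound: |r| <= 1 + 4 = 5

Upper bound = 5


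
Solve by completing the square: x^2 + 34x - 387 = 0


Start: x^2 + 34x - 387 = 0
Move constant: x^2 + 34x = 387
Half of 34 is 17, squared is 289
Add 289 to both sides: x^2 + 34x + 289 = 676
(x + 17)^2 = 676
x + 17 = ±26
x = -17 + 26 = 9 or x = -17 - 26 = -43

x = -43, x = 9


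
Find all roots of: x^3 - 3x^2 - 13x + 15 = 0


Let p(x) = x^3 - 3x^2 - 13x + 15. By the rational root theorem (leading coefficient 1), any rational root is an integer divisor of 15: try ±1, ±2, ... in turn.
Test x = 1: value = 0 ✓, so (x - 1) is a factor.
Synthetic division by (x - 1): bring down 1; 1(1) - 3 = -2; (-2)(1) - 13 = -15; (-15)(1) + 15 = 0 → quotient x^2 - 2x - 15, remainder 0.
Solve the quadratic x^2 - 2x - 15 = 0: discriminant = (-2)^2 - 4(1)(-15) = 4 + 60 = 64.
sqrt(64) = 8, so x = (2 ± 8)/2: x = 5 or x = -3.
Collecting all roots found:

x = -3, x = 1, x = 5


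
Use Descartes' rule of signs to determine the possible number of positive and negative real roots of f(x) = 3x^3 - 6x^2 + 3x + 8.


Descartes' rule of signs:

For positive roots, count sign changes in f(x) = 3x^3 - 6x^2 + 3x + 8:
Signs of coefficients: +, -, +, +
Number of sign changes: 2
Possible positive real roots: 2, 0

For negative roots, examine f(-x) = -3x^3 - 6x^2 - 3x + 8:
Signs of coefficients: -, -, -, +
Number of sign changes: 1
Possible negative real roots: 1

Positive roots: 2 or 0; Negative roots: 1


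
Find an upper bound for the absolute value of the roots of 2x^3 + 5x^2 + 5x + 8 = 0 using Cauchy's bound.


Cauchy's bound: all roots r satisfy |r| <= 1 + max(|a_i/a_n|) for i = 0,...,n-1
where a_n is the leading coefficient.

Coefficients: [2, 5, 5, 8]
Leading coefficient a_n = 2
Ratios |a_i/a_n|: 5/2, 5/2, 4
Maximum ratio: 4
Cauchy's bound: |r| <= 1 + 4 = 5

Upper bound = 5


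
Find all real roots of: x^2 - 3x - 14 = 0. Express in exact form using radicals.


Using the quadratic formula: x = (-b ± sqrt(b^2 - 4ac)) / (2a)
Here a = 1, b = -3, c = -14
Discriminant = b^2 - 4ac = (-3)^2 - 4(1)(-14) = 9 + 56 = 65
Since discriminant = 65 > 0, there are two real roots.
x = (3 ± sqrt(65)) / 2
Numerically: x ≈ 5.5311 or x ≈ -2.5311

x = (3 + sqrt(65)) / 2 or x = (3 - sqrt(65)) / 2


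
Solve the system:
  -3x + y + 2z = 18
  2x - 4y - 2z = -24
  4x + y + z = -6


Using Cramer's rule. Expand each determinant along the first row.
D  = (-3)*[(-4)*1 - (-2)*1] - 1*[2*1 - (-2)*4] + 2*[2*1 - (-4)*4]
  = (-3)*(-2) - 1*(10) + 2*(18) = 32
Dx = 18*[(-4)*1 - (-2)*1] - 1*[(-24)*1 - (-2)*(-6)] + 2*[(-24)*1 - (-4)*(-6)]
  = 18*(-2) - 1*(-36) + 2*(-48) = -96
Dy = (-3)*[(-24)*1 - (-2)*(-6)] - 18*[2*1 - (-2)*4] + 2*[2*(-6) - (-24)*4]
  = (-3)*(-36) - 18*(10) + 2*(84) = 96
Dz = (-3)*[(-4)*(-6) - (-24)*1] - 1*[2*(-6) - (-24)*4] + 18*[2*1 - (-4)*4]
  = (-3)*(48) - 1*(84) + 18*(18) = 96
x = Dx/D = -96/32 = -3, y = Dy/D = 96/32 = 3, z = Dz/D = 96/32 = 3
Check eq1: (-3)(-3) + (1)(3) + (2)(3) = 18 = 18 ✓
Check eq2: (2)(-3) + (-4)(3) + (-2)(3) = -24 = -24 ✓
Check eq3: (4)(-3) + (1)(3) + (1)(3) = -6 = -6 ✓

x = -3, y = 3, z = 3
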